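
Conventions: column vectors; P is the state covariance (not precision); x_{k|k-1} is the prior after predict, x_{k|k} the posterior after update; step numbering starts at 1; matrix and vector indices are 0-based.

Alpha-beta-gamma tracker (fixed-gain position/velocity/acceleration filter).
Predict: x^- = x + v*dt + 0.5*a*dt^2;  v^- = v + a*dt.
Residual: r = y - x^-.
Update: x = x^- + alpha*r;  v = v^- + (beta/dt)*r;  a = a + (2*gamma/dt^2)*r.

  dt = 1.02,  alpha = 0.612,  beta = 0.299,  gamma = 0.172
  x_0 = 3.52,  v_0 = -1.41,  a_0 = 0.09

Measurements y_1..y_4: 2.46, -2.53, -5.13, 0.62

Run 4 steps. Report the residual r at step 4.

resid = 9.6207

step 1: x_pred=2.1286  r=0.3314  x^+=2.3314  v^+=-1.2211  a^+=0.1996
step 2: x_pred=1.1898  r=-3.7198  x^+=-1.0867  v^+=-2.1079  a^+=-1.0303
step 3: x_pred=-3.7728  r=-1.3572  x^+=-4.6034  v^+=-3.5567  a^+=-1.4791
step 4: x_pred=-9.0007  r=9.6207  x^+=-3.1128  v^+=-2.2452  a^+=1.7019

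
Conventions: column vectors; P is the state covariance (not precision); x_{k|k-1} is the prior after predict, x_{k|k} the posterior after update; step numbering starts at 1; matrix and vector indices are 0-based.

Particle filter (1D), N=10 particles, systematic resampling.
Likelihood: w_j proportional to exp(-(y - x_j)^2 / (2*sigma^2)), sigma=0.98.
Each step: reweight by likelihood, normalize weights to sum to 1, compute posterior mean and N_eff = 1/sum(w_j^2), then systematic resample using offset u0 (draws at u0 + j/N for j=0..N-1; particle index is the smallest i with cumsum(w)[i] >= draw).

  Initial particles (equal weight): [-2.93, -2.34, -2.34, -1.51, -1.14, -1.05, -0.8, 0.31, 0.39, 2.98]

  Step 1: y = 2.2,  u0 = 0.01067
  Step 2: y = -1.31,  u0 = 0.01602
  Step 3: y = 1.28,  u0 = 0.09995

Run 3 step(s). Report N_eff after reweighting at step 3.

step 1: w=[0.0000, 0.0000, 0.0000, 0.0007, 0.0028, 0.0038, 0.0085, 0.1438, 0.1677, 0.6727]  mean=2.0994  Neff=1.9945  idx=[6, 7, 8, 8, 9, 9, 9, 9, 9, 9]
step 2: w=[0.5552, 0.1621, 0.1412, 0.1412, 0.0000, 0.0000, 0.0000, 0.0000, 0.0000, 0.0000]  mean=-0.2830  Neff=2.6708  idx=[0, 0, 0, 0, 0, 0, 1, 1, 2, 3]
step 3: w=[0.0331, 0.0331, 0.0331, 0.0331, 0.0331, 0.0331, 0.1927, 0.1927, 0.2082, 0.2082]  mean=0.1231  Neff=5.9718  idx=[3, 6, 6, 7, 7, 8, 8, 9, 9, 9]

N_eff = 5.9718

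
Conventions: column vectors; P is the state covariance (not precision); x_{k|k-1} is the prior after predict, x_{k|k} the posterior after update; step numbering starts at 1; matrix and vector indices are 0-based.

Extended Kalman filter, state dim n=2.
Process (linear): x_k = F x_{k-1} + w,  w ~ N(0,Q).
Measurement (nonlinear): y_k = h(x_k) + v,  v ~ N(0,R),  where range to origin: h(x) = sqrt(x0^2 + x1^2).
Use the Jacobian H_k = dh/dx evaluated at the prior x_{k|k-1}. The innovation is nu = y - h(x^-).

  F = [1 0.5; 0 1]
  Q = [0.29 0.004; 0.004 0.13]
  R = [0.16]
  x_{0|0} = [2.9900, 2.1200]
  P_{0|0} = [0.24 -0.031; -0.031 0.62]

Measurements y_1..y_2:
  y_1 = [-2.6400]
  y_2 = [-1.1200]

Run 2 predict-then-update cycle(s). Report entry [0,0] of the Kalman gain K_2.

step 1: x^-=[4.0500, 2.1200]  P^-=[0.6540 0.2830; 0.2830 0.7500]  H_jac=[0.8860 0.4638]  S=[1.0672]  K=[0.6659; 0.5609]  nu=[-7.2113]  x^+=[-0.7521, -1.9245]  P^+=[0.1808 -0.1156; -0.1156 0.4143]
step 2: x^-=[-1.7144, -1.9245]  P^-=[0.4588 0.0956; 0.0956 0.5443]  H_jac=[-0.6652 -0.7467]  S=[0.7614]  K=[-0.4945; -0.6173]  nu=[-3.6974]  x^+=[0.1140, 0.3578]  P^+=[0.2726 -0.1368; -0.1368 0.2542]

K[0,0] = -0.4945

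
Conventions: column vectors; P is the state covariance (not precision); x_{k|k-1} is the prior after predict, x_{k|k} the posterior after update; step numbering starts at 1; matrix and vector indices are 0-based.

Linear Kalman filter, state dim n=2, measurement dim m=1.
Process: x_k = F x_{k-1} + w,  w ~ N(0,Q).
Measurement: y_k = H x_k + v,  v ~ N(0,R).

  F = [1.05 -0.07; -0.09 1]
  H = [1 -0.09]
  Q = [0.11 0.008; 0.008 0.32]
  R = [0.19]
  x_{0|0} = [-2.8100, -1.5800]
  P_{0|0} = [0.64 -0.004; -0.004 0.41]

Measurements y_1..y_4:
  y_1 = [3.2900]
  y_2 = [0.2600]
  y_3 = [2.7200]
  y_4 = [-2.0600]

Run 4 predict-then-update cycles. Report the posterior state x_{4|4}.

x_post = [-0.1895, -0.7844]

step 1: x^-=[-2.8399, -1.3271]  P^-=[0.8182 -0.0854; -0.0854 0.7359]  S=[1.0295]  K=[0.8022; -0.1473]  nu=[6.0105]  x^+=[1.9817, -2.2124]  P^+=[0.1557 0.0362; 0.0362 0.7136]
step 2: x^-=[2.2356, -2.3907]  P^-=[0.2798 -0.0184; -0.0184 1.0283]  S=[0.4814]  K=[0.5846; -0.2304]  nu=[-2.1908]  x^+=[0.9548, -1.8859]  P^+=[0.1153 0.0465; 0.0465 1.0027]
step 3: x^-=[1.1346, -1.9719]  P^-=[0.2352 -0.0240; -0.0240 1.3153]  S=[0.4401]  K=[0.5392; -0.3235]  nu=[1.4079]  x^+=[1.8938, -2.4273]  P^+=[0.1072 0.0528; 0.0528 1.2693]
step 4: x^-=[2.1584, -2.5978]  P^-=[0.2266 -0.0352; -0.0352 1.5806]  S=[0.4358]  K=[0.5274; -0.4073]  nu=[-4.4521]  x^+=[-0.1895, -0.7844]  P^+=[0.1055 0.0584; 0.0584 1.5083]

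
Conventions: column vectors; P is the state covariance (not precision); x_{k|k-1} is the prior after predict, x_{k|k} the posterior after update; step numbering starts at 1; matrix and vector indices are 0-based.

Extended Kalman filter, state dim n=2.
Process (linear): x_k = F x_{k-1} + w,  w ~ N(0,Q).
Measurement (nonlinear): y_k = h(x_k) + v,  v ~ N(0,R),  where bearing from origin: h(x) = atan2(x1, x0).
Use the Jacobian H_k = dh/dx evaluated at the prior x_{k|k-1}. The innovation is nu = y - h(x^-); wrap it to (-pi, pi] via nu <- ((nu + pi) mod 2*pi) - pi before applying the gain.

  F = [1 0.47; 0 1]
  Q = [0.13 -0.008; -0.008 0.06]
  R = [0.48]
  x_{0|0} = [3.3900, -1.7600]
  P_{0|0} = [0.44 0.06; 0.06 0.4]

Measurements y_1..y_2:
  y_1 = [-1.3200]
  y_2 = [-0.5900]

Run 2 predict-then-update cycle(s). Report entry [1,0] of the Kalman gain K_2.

step 1: x^-=[2.5628, -1.7600]  P^-=[0.7148 0.2400; 0.2400 0.4600]  H_jac=[0.1821 0.2651]  S=[0.5592]  K=[0.3465; 0.2963]  nu=[-0.7182]  x^+=[2.3139, -1.9728]  P^+=[0.6476 0.1826; 0.1826 0.4109]
step 2: x^-=[1.3867, -1.9728]  P^-=[1.0400 0.3677; 0.3677 0.4709]  H_jac=[0.3393 0.2385]  S=[0.6860]  K=[0.6422; 0.3456]  nu=[0.3681]  x^+=[1.6231, -1.8456]  P^+=[0.7571 0.2155; 0.2155 0.3890]

K[1,0] = 0.3456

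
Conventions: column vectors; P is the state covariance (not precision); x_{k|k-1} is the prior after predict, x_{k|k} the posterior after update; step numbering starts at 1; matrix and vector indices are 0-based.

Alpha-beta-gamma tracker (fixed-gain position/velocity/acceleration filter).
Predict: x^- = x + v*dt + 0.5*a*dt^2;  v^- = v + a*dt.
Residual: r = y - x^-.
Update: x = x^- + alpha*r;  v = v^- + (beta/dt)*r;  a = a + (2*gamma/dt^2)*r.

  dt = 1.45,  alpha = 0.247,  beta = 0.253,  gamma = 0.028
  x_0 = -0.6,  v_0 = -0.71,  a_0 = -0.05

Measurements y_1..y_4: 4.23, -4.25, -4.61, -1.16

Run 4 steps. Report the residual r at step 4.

resid = 2.5379

step 1: x_pred=-1.6821  r=5.9121  x^+=-0.2218  v^+=0.2491  a^+=0.1075
step 2: x_pred=0.2523  r=-4.5023  x^+=-0.8598  v^+=-0.3807  a^+=-0.0125
step 3: x_pred=-1.4249  r=-3.1851  x^+=-2.2116  v^+=-0.9545  a^+=-0.0973
step 4: x_pred=-3.6979  r=2.5379  x^+=-3.0710  v^+=-0.6528  a^+=-0.0297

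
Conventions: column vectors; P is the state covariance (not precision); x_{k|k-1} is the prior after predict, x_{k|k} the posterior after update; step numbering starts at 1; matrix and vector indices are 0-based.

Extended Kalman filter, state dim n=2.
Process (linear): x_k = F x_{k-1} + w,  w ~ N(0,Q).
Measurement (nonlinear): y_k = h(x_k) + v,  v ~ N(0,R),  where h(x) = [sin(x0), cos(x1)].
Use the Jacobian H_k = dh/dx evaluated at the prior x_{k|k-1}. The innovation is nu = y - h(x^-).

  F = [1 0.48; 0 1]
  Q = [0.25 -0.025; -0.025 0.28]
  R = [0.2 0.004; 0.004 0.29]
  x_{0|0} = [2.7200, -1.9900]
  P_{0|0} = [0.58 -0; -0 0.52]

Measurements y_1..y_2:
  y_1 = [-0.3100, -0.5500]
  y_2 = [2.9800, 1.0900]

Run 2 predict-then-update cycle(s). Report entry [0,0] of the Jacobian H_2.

H_jac[0,0] = -0.1704

step 1: x^-=[1.7648, -1.9900]  P^-=[0.9498 0.2246; 0.2246 0.8000]  H_jac=[-0.1928 0.0000; 0.0000 0.9134]  S=[0.2353 -0.0356; -0.0356 0.9575]  K=[-0.7500 0.1864; -0.0691 0.7606]  nu=[-1.2912, -0.1430]  x^+=[2.7066, -2.0095]  P^+=[0.7742 0.0559; 0.0559 0.2412]
step 2: x^-=[1.7421, -2.0095]  P^-=[1.1335 0.1467; 0.1467 0.5212]  H_jac=[-0.1704 0.0000; 0.0000 0.9053]  S=[0.2329 -0.0186; -0.0186 0.7171]  K=[-0.8162 0.1640; -0.0548 0.6565]  nu=[1.9946, 1.5148]  x^+=[0.3624, -1.1244]  P^+=[0.9540 0.0489; 0.0489 0.2101]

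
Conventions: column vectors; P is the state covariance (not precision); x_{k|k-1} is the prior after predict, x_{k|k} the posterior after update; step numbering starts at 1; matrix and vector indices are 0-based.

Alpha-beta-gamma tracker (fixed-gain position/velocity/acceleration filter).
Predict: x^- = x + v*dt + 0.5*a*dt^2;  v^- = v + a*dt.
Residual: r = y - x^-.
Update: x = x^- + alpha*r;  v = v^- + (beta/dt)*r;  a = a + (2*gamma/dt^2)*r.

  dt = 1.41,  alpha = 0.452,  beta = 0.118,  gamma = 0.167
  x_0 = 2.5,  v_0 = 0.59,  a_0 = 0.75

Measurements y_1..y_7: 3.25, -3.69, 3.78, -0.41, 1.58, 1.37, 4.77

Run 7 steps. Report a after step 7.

step 1: x_pred=4.0774  r=-0.8274  x^+=3.7034  v^+=1.5783  a^+=0.6110
step 2: x_pred=6.5361  r=-10.2261  x^+=1.9139  v^+=1.5839  a^+=-1.1070
step 3: x_pred=3.0469  r=0.7331  x^+=3.3782  v^+=0.0844  a^+=-0.9838
step 4: x_pred=2.5193  r=-2.9293  x^+=1.1953  v^+=-1.5479  a^+=-1.4760
step 5: x_pred=-2.4545  r=4.0345  x^+=-0.6309  v^+=-3.2914  a^+=-0.7982
step 6: x_pred=-6.0651  r=7.4351  x^+=-2.7045  v^+=-3.7946  a^+=0.4509
step 7: x_pred=-7.6065  r=12.3765  x^+=-2.0123  v^+=-2.1230  a^+=2.5302

a_post = 2.5302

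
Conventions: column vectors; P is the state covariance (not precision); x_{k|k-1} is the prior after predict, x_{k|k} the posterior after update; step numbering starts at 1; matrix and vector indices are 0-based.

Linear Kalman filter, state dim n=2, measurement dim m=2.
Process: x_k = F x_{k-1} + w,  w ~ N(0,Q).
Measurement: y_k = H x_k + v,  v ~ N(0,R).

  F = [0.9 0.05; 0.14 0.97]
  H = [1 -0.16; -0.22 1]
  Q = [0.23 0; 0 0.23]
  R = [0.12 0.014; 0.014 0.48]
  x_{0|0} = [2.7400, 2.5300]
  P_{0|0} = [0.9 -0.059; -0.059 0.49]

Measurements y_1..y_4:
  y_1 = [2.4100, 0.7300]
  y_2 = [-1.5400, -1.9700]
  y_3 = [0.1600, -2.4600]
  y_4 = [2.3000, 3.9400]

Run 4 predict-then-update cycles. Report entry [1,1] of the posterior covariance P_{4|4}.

P_post[1,1] = 0.2521

step 1: x^-=[2.5925, 2.8377]  P^-=[0.9549 0.0852; 0.0852 0.6927]  S=[1.0654 -0.2187; -0.2187 1.1814]  K=[0.8959 0.0601; 0.0967 0.5883]  nu=[0.2715, -1.5373]  x^+=[2.7433, 1.9595]  P^+=[0.1192 0.0676; 0.0676 0.2986]
step 2: x^-=[2.5669, 2.2847]  P^-=[0.3334 0.0890; 0.0890 0.5317]  S=[0.4385 -0.0523; -0.0523 0.9887]  K=[0.7343 0.0547; 0.0712 0.5217]  nu=[-3.7414, -3.6900]  x^+=[-0.3820, 0.0932]  P^+=[0.0982 0.0581; 0.0581 0.2642]
step 3: x^-=[-0.3392, 0.0369]  P^-=[0.3154 0.0763; 0.0763 0.4963]  S=[0.4237 -0.0558; -0.0558 0.9580]  K=[0.7221 0.0493; 0.0591 0.5040]  nu=[0.5051, -2.5715]  x^+=[-0.1012, -1.2293]  P^+=[0.0961 0.0549; 0.0549 0.2548]
step 4: x^-=[-0.1526, -1.2066]  P^-=[0.3134 0.0728; 0.0728 0.4866]  S=[0.4226 -0.0574; -0.0574 0.9497]  K=[0.7206 0.0476; 0.0559 0.4988]  nu=[2.2595, 5.1130]  x^+=[1.7192, 1.4703]  P^+=[0.0958 0.0540; 0.0540 0.2521]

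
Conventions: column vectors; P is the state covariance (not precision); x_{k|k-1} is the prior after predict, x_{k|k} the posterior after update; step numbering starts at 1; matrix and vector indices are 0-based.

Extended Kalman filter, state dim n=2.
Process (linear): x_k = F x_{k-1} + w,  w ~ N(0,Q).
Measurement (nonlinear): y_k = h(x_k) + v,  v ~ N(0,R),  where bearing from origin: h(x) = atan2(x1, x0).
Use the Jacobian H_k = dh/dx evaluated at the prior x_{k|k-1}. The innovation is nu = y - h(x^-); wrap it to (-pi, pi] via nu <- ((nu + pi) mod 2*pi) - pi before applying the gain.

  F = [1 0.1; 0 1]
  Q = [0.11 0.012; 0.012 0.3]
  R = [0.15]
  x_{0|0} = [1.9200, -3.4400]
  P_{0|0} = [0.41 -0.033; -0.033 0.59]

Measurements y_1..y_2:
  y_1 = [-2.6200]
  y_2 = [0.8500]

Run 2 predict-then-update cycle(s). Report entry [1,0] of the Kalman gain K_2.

K[1,0] = 0.1352

step 1: x^-=[1.5760, -3.4400]  P^-=[0.5193 0.0380; 0.0380 0.8900]  H_jac=[0.2403 0.1101]  S=[0.1928]  K=[0.6689; 0.5556]  nu=[-1.4788]  x^+=[0.5868, -4.2616]  P^+=[0.4330 -0.0336; -0.0336 0.8305]
step 2: x^-=[0.1606, -4.2616]  P^-=[0.5446 0.0614; 0.0614 1.1305]  H_jac=[0.2343 0.0088]  S=[0.1802]  K=[0.7110; 0.1352]  nu=[2.3831]  x^+=[1.8550, -3.9393]  P^+=[0.4535 0.0441; 0.0441 1.1272]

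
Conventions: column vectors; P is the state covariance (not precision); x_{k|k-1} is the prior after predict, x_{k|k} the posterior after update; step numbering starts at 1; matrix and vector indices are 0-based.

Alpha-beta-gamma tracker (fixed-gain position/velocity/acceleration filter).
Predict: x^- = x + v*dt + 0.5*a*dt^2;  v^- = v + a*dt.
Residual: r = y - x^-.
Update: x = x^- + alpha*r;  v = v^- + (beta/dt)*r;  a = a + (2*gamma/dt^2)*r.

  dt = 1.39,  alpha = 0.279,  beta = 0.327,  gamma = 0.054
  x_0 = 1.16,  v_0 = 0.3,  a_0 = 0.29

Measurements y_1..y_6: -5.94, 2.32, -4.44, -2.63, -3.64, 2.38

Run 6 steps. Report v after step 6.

v_post = 1.0802

step 1: x_pred=1.8572  r=-7.7972  x^+=-0.3183  v^+=-1.1312  a^+=-0.1458
step 2: x_pred=-2.0315  r=4.3515  x^+=-0.8174  v^+=-0.3102  a^+=0.0974
step 3: x_pred=-1.1545  r=-3.2855  x^+=-2.0712  v^+=-0.9477  a^+=-0.0863
step 4: x_pred=-3.4719  r=0.8419  x^+=-3.2370  v^+=-0.8696  a^+=-0.0392
step 5: x_pred=-4.4836  r=0.8436  x^+=-4.2482  v^+=-0.7256  a^+=0.0080
step 6: x_pred=-5.2491  r=7.6291  x^+=-3.1206  v^+=1.0802  a^+=0.4344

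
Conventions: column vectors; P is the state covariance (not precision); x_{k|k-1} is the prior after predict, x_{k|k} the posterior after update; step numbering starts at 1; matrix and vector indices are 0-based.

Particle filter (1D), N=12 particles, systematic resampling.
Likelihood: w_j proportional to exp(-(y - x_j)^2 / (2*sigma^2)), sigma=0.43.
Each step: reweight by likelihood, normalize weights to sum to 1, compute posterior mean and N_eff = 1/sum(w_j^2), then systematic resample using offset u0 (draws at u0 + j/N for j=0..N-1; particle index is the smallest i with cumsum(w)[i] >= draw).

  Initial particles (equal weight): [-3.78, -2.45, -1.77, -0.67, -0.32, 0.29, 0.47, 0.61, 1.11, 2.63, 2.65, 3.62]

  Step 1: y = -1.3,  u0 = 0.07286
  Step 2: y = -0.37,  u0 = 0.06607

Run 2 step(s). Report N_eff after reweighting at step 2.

N_eff = 5.0330

step 1: w=[0.0000, 0.0281, 0.5525, 0.3433, 0.0748, 0.0011, 0.0002, 0.0001, 0.0000, 0.0000, 0.0000, 0.0000]  mean=-1.3002  Neff=2.3284  idx=[2, 2, 2, 2, 2, 2, 2, 3, 3, 3, 3, 4]
step 2: w=[0.0012, 0.0012, 0.0012, 0.0012, 0.0012, 0.0012, 0.0012, 0.1883, 0.1883, 0.1883, 0.1883, 0.2385]  mean=-0.5957  Neff=5.0330  idx=[7, 7, 8, 8, 9, 9, 9, 10, 10, 11, 11, 11]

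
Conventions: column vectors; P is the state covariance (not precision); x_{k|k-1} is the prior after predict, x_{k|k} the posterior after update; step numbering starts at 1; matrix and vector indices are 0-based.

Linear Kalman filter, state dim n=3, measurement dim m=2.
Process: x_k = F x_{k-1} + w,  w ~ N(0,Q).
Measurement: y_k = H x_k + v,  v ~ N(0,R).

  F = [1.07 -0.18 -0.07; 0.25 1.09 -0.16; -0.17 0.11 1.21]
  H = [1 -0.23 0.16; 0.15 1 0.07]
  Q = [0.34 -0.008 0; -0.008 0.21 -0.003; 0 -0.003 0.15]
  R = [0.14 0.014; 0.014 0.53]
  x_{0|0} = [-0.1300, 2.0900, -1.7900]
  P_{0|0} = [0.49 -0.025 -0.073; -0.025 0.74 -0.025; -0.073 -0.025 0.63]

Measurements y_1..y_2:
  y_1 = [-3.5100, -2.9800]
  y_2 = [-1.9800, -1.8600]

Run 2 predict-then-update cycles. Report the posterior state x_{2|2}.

x_post = [-2.2894, -1.3817, -1.3973]

step 1: x^-=[-0.3900, 2.5320, -1.9139]  P^-=[0.9480 -0.0281 -0.2506; -0.0281 1.1369 -0.1097; -0.2506 -0.1097 1.1198]  S=[1.1176 -0.1592; -0.1592 1.6646]  K=[0.8378 0.1381; -0.1810 0.6585; -0.0479 -0.0460]  nu=[-2.2314, -5.3195]  x^+=[-2.9943, -0.5670, -1.5624]  P^+=[0.1686 0.0738 -0.2024; 0.0738 0.3405 -0.0727; -0.2024 -0.0727 1.1144]
step 2: x^-=[-2.9925, -1.1166, -1.4439]  P^-=[0.5496 0.1072 -0.3689; 0.1072 0.7354 -0.3581; -0.3689 -0.3581 1.8518]  S=[0.6349 -0.0347; -0.0347 1.2611]  K=[0.7420 0.1503; -0.1566 0.5717; 0.0031 -0.2249]  nu=[0.9867, -0.1935]  x^+=[-2.2894, -1.3817, -1.3973]  P^+=[0.1792 0.0865 -0.3335; 0.0865 0.3014 -0.1943; -0.3335 -0.1943 1.7879]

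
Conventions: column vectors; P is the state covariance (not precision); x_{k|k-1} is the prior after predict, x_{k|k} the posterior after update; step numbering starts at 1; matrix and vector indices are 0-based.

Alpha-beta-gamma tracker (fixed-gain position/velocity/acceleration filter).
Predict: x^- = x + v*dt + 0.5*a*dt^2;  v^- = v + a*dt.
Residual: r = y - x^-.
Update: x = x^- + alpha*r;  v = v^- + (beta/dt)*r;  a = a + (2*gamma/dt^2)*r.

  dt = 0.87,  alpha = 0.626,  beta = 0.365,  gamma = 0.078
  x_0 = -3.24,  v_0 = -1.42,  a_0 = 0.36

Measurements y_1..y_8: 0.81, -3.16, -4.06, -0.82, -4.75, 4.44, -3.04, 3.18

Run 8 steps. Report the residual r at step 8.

step 1: x_pred=-4.3392  r=5.1492  x^+=-1.1158  v^+=1.0535  a^+=1.4213
step 2: x_pred=0.3386  r=-3.4986  x^+=-1.8515  v^+=0.8222  a^+=0.7002
step 3: x_pred=-0.8712  r=-3.1888  x^+=-2.8674  v^+=0.0935  a^+=0.0430
step 4: x_pred=-2.7698  r=1.9498  x^+=-1.5492  v^+=0.9489  a^+=0.4448
step 5: x_pred=-0.5553  r=-4.1947  x^+=-3.1812  v^+=-0.4239  a^+=-0.4197
step 6: x_pred=-3.7088  r=8.1488  x^+=1.3923  v^+=2.6297  a^+=1.2598
step 7: x_pred=4.1569  r=-7.1969  x^+=-0.3483  v^+=0.7063  a^+=-0.2235
step 8: x_pred=0.1816  r=2.9984  x^+=2.0586  v^+=1.7698  a^+=0.3945

resid = 2.9984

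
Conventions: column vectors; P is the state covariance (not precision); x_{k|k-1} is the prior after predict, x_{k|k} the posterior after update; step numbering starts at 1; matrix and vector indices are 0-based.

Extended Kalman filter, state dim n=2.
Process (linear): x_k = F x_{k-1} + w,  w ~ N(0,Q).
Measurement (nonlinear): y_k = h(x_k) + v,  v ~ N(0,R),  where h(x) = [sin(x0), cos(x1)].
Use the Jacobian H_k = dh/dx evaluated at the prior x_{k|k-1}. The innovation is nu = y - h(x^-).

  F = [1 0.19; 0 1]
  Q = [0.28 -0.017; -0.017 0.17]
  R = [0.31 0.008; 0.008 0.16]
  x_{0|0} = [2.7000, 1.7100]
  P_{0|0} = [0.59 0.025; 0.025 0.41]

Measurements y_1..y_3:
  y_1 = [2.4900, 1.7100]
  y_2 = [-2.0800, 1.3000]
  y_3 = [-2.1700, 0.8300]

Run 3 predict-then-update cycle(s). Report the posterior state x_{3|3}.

step 1: x^-=[3.0249, 1.7100]  P^-=[0.8943 0.0859; 0.0859 0.5800]  H_jac=[-0.9932 0.0000; 0.0000 -0.9903]  S=[1.1922 0.0925; 0.0925 0.7288]  K=[-0.7433 -0.0224; -0.0105 -0.7868]  nu=[2.3736, 1.8488]  x^+=[1.2192, 0.2305]  P^+=[0.2322 0.0096; 0.0096 0.1272]
step 2: x^-=[1.2630, 0.2305]  P^-=[0.5204 0.0168; 0.0168 0.2972]  H_jac=[0.3029 0.0000; 0.0000 -0.2285]  S=[0.3578 0.0068; 0.0068 0.1755]  K=[0.4414 -0.0391; 0.0216 -0.3877]  nu=[-3.0330, 0.3264]  x^+=[-0.0886, 0.0383]  P^+=[0.4507 0.0119; 0.0119 0.2708]
step 3: x^-=[-0.0813, 0.0383]  P^-=[0.7450 0.0463; 0.0463 0.4408]  H_jac=[0.9967 0.0000; 0.0000 -0.0383]  S=[1.0501 0.0062; 0.0062 0.1606]  K=[0.7073 -0.0385; 0.0446 -0.1069]  nu=[-2.0888, -0.1693]  x^+=[-1.5523, -0.0368]  P^+=[0.2197 0.0130; 0.0130 0.4369]

x_post = [-1.5523, -0.0368]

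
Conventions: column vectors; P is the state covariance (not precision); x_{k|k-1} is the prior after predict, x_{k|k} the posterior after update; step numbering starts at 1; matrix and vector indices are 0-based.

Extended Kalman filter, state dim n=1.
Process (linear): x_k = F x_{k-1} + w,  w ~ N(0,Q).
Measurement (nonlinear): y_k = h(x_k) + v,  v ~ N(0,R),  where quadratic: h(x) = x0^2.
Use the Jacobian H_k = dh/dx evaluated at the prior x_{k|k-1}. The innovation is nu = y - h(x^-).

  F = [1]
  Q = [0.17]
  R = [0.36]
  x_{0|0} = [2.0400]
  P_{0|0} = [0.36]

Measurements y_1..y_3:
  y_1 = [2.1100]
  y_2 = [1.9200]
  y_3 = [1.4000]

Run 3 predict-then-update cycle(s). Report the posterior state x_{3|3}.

step 1: x^-=[2.0400]  P^-=[0.5300]  H_jac=[4.0800]  S=[9.1826]  K=[0.2355]  nu=[-2.0516]  x^+=[1.5569]  P^+=[0.0208]
step 2: x^-=[1.5569]  P^-=[0.1908]  H_jac=[3.1137]  S=[2.2097]  K=[0.2688]  nu=[-0.5038]  x^+=[1.4214]  P^+=[0.0311]
step 3: x^-=[1.4214]  P^-=[0.2011]  H_jac=[2.8428]  S=[1.9851]  K=[0.2880]  nu=[-0.6204]  x^+=[1.2428]  P^+=[0.0365]

x_post = [1.2428]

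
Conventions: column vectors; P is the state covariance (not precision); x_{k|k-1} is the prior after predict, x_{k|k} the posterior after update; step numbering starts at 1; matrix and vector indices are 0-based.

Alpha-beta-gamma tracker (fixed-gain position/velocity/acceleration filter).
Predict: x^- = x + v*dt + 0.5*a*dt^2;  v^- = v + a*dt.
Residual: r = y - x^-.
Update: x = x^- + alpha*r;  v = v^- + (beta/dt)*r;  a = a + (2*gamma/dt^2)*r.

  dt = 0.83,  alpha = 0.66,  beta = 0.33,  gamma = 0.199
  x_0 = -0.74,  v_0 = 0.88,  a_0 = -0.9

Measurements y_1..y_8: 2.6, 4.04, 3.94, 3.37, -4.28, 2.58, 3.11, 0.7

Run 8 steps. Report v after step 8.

v_post = 0.2186

step 1: x_pred=-0.3196  r=2.9196  x^+=1.6073  v^+=1.2938  a^+=0.7868
step 2: x_pred=2.9522  r=1.0878  x^+=3.6701  v^+=2.3793  a^+=1.4152
step 3: x_pred=6.1324  r=-2.1924  x^+=4.6854  v^+=2.6822  a^+=0.1486
step 4: x_pred=6.9629  r=-3.5929  x^+=4.5916  v^+=1.3771  a^+=-1.9272
step 5: x_pred=5.0707  r=-9.3507  x^+=-1.1008  v^+=-3.9402  a^+=-7.3294
step 6: x_pred=-6.8957  r=9.4757  x^+=-0.6418  v^+=-6.2561  a^+=-1.8549
step 7: x_pred=-6.4733  r=9.5833  x^+=-0.1483  v^+=-3.9855  a^+=3.6816
step 8: x_pred=-2.1881  r=2.8881  x^+=-0.2820  v^+=0.2186  a^+=5.3502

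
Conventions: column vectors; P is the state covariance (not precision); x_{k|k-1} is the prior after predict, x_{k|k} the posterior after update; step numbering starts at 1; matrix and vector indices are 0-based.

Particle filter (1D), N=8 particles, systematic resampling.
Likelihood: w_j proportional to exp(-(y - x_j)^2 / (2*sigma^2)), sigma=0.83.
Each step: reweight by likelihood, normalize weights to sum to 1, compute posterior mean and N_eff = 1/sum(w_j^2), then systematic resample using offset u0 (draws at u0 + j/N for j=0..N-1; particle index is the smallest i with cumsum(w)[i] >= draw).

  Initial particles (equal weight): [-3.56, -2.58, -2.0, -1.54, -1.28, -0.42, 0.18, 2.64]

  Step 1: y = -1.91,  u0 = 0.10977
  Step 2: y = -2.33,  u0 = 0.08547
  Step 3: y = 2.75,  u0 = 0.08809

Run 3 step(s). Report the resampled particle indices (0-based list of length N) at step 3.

resampled_idx = [5, 6, 7, 7, 7, 7, 7, 7]

step 1: w=[0.0370, 0.1924, 0.2650, 0.2414, 0.1998, 0.0532, 0.0112, 0.0000]  mean=-1.8059  Neff=4.7671  idx=[1, 2, 2, 2, 3, 3, 4, 5]
step 2: w=[0.1732, 0.1674, 0.1674, 0.1674, 0.1152, 0.1152, 0.0814, 0.0128]  mean=-1.9156  Neff=6.7846  idx=[0, 1, 1, 2, 3, 4, 5, 6]
step 3: w=[0.0001, 0.0070, 0.0070, 0.0070, 0.0070, 0.1428, 0.1428, 0.6864]  mean=-1.3745  Neff=1.9527  idx=[5, 6, 7, 7, 7, 7, 7, 7]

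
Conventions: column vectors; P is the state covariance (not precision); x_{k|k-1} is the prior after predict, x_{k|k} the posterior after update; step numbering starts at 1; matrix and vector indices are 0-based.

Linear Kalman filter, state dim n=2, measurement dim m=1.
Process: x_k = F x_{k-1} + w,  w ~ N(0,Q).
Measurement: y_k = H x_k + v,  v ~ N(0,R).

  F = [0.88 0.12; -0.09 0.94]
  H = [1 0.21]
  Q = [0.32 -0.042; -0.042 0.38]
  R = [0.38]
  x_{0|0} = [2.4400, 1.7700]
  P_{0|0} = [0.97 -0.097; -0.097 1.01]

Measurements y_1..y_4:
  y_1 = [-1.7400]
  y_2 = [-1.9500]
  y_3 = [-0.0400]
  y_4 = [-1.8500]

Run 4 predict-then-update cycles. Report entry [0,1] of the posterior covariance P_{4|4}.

step 1: x^-=[2.3596, 1.4442]  P^-=[1.0652 -0.0841; -0.0841 1.2967]  S=[1.4671]  K=[0.7140; 0.1283]  nu=[-4.4029]  x^+=[-0.7842, 0.8793]  P^+=[0.3172 -0.2185; -0.2185 1.2726]
step 2: x^-=[-0.5846, 0.8972]  P^-=[0.5378 -0.1020; -0.1020 1.5440]  S=[0.9431]  K=[0.5476; 0.2357]  nu=[-1.5538]  x^+=[-1.4354, 0.5309]  P^+=[0.2551 -0.2237; -0.2237 1.4916]
step 3: x^-=[-1.1995, 0.6283]  P^-=[0.4918 -0.0766; -0.0766 1.7379]  S=[0.9162]  K=[0.5192; 0.3148]  nu=[1.0275]  x^+=[-0.6660, 0.9517]  P^+=[0.2448 -0.2263; -0.2263 1.6471]
step 4: x^-=[-0.4719, 0.9545]  P^-=[0.4855 -0.0603; -0.0603 1.8756]  S=[0.9229]  K=[0.5123; 0.3614]  nu=[-1.5786]  x^+=[-1.2807, 0.3840]  P^+=[0.2432 -0.2312; -0.2312 1.7551]

P_post[0,1] = -0.2312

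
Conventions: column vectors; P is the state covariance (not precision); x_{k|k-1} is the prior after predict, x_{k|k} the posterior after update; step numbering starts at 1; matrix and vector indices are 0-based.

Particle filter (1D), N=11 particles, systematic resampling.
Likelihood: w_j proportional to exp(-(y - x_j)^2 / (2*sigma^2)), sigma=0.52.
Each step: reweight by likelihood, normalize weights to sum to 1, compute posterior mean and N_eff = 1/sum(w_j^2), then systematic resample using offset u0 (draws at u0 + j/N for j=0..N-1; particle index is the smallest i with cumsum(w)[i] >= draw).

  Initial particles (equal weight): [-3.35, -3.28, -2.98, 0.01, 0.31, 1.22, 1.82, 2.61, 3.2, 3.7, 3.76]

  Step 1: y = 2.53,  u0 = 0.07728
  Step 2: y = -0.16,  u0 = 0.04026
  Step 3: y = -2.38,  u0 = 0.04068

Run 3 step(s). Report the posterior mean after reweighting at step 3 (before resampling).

post_mean = 1.8200

step 1: w=[0.0000, 0.0000, 0.0000, 0.0000, 0.0001, 0.0209, 0.1968, 0.4940, 0.2180, 0.0398, 0.0305]  mean=2.6323  Neff=3.0010  idx=[6, 6, 7, 7, 7, 7, 7, 8, 8, 8, 10]
step 2: w=[0.4988, 0.4988, 0.0005, 0.0005, 0.0005, 0.0005, 0.0005, 0.0000, 0.0000, 0.0000, 0.0000]  mean=1.8219  Neff=2.0097  idx=[0, 0, 0, 0, 0, 0, 1, 1, 1, 1, 1]
step 3: w=[0.0909, 0.0909, 0.0909, 0.0909, 0.0909, 0.0909, 0.0909, 0.0909, 0.0909, 0.0909, 0.0909]  mean=1.8200  Neff=11.0000  idx=[0, 1, 2, 3, 4, 5, 6, 7, 8, 9, 10]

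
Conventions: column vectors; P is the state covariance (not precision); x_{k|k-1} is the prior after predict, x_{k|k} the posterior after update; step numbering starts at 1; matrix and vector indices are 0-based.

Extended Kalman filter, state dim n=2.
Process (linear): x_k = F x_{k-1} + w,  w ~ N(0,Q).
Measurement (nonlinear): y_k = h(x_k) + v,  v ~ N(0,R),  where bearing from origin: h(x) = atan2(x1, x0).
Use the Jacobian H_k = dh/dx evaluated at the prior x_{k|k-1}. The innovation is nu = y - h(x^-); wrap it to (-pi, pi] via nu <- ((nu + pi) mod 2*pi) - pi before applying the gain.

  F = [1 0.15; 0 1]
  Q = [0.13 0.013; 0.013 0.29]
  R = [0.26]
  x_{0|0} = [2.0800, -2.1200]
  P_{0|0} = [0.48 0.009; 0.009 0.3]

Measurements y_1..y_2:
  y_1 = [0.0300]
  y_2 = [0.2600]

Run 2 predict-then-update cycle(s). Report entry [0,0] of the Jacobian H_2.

H_jac[0,0] = 0.2478

step 1: x^-=[1.7620, -2.1200]  P^-=[0.6195 0.0670; 0.0670 0.5900]  H_jac=[0.2790 0.2319]  S=[0.3486]  K=[0.5403; 0.4461]  nu=[0.9074]  x^+=[2.2522, -1.7153]  P^+=[0.5177 -0.0170; -0.0170 0.5206]
step 2: x^-=[1.9950, -1.7153]  P^-=[0.6543 0.0741; 0.0741 0.8106]  H_jac=[0.2478 0.2882]  S=[0.3781]  K=[0.4853; 0.6665]  nu=[0.9702]  x^+=[2.4658, -1.0687]  P^+=[0.5653 -0.0482; -0.0482 0.6427]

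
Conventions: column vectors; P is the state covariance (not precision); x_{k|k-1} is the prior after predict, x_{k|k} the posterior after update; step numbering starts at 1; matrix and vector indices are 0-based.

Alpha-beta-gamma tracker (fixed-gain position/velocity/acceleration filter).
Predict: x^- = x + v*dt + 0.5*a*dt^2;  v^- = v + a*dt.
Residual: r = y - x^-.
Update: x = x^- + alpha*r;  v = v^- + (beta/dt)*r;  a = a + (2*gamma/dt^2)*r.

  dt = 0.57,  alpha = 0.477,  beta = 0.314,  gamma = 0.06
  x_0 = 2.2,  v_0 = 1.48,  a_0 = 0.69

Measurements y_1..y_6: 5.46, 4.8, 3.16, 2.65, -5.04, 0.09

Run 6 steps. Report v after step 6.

step 1: x_pred=3.1557  r=2.3043  x^+=4.2548  v^+=3.1427  a^+=1.5411
step 2: x_pred=6.2965  r=-1.4965  x^+=5.5827  v^+=3.1967  a^+=0.9883
step 3: x_pred=7.5654  r=-4.4054  x^+=5.4640  v^+=1.3332  a^+=-0.6387
step 4: x_pred=6.1202  r=-3.4702  x^+=4.4649  v^+=-0.9425  a^+=-1.9204
step 5: x_pred=3.6157  r=-8.6557  x^+=-0.5131  v^+=-6.8054  a^+=-5.1174
step 6: x_pred=-5.2234  r=5.3134  x^+=-2.6889  v^+=-6.7952  a^+=-3.1549

v_post = -6.7952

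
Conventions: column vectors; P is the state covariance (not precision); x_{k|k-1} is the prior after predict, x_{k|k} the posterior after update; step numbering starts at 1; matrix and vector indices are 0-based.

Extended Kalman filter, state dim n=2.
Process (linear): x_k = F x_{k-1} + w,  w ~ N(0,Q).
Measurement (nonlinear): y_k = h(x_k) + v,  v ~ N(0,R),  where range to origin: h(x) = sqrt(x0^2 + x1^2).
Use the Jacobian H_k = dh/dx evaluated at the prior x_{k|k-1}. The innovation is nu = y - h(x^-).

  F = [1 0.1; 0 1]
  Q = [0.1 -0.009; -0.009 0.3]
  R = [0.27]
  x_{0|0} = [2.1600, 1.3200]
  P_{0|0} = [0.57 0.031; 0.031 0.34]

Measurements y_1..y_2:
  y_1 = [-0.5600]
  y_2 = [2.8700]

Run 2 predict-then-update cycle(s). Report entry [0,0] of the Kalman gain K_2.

K[0,0] = 0.4719

step 1: x^-=[2.2920, 1.3200]  P^-=[0.6796 0.0560; 0.0560 0.6400]  H_jac=[0.8666 0.4991]  S=[0.9882]  K=[0.6242; 0.3723]  nu=[-3.2049]  x^+=[0.2913, 0.1267]  P^+=[0.2945 -0.1737; -0.1737 0.5030]
step 2: x^-=[0.3040, 0.1267]  P^-=[0.3648 -0.1324; -0.1324 0.8030]  H_jac=[0.9230 0.3847]  S=[0.6057]  K=[0.4719; 0.3083]  nu=[2.5407]  x^+=[1.5030, 0.9099]  P^+=[0.2299 -0.2205; -0.2205 0.7454]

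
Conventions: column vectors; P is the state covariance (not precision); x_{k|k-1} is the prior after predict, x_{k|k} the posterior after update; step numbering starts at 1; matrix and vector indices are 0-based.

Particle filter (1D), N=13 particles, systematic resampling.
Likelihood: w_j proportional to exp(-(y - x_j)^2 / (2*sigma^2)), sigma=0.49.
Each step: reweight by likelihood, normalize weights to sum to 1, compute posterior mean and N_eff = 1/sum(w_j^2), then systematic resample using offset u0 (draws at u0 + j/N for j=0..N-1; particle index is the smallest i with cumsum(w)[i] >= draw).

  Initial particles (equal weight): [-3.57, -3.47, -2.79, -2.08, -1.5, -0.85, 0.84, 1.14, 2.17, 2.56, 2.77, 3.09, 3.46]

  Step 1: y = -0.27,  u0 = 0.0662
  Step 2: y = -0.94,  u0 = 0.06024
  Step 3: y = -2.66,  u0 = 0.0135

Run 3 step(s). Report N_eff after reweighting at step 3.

N_eff = 13.0000

step 1: w=[0.0000, 0.0000, 0.0000, 0.0017, 0.0677, 0.7840, 0.1214, 0.0252, 0.0000, 0.0000, 0.0000, 0.0000, 0.0000]  mean=-0.6408  Neff=1.5756  idx=[4, 5, 5, 5, 5, 5, 5, 5, 5, 5, 5, 6, 7]
step 2: w=[0.0503, 0.0950, 0.0950, 0.0950, 0.0950, 0.0950, 0.0950, 0.0950, 0.0950, 0.0950, 0.0950, 0.0001, 0.0000]  mean=-0.8824  Neff=10.7876  idx=[1, 1, 2, 3, 4, 5, 5, 6, 7, 8, 9, 10, 10]
step 3: w=[0.0769, 0.0769, 0.0769, 0.0769, 0.0769, 0.0769, 0.0769, 0.0769, 0.0769, 0.0769, 0.0769, 0.0769, 0.0769]  mean=-0.8500  Neff=13.0000  idx=[0, 1, 2, 3, 4, 5, 6, 7, 8, 9, 10, 11, 12]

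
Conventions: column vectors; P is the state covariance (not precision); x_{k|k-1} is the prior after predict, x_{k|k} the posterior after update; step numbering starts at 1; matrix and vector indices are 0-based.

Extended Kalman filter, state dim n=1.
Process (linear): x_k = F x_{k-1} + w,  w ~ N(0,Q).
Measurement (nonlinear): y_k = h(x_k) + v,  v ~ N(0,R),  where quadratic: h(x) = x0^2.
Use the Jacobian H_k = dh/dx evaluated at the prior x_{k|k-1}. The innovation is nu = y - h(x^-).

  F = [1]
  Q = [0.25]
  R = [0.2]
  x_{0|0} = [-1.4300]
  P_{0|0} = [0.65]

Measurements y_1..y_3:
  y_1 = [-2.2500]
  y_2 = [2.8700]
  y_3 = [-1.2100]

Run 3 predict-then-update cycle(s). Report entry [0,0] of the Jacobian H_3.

step 1: x^-=[-1.4300]  P^-=[0.9000]  H_jac=[-2.8600]  S=[7.5616]  K=[-0.3404]  nu=[-4.2949]  x^+=[0.0320]  P^+=[0.0238]
step 2: x^-=[0.0320]  P^-=[0.2738]  H_jac=[0.0640]  S=[0.2011]  K=[0.0871]  nu=[2.8690]  x^+=[0.2819]  P^+=[0.2723]
step 3: x^-=[0.2819]  P^-=[0.5223]  H_jac=[0.5638]  S=[0.3660]  K=[0.8045]  nu=[-1.2895]  x^+=[-0.7555]  P^+=[0.2854]

H_jac[0,0] = 0.5638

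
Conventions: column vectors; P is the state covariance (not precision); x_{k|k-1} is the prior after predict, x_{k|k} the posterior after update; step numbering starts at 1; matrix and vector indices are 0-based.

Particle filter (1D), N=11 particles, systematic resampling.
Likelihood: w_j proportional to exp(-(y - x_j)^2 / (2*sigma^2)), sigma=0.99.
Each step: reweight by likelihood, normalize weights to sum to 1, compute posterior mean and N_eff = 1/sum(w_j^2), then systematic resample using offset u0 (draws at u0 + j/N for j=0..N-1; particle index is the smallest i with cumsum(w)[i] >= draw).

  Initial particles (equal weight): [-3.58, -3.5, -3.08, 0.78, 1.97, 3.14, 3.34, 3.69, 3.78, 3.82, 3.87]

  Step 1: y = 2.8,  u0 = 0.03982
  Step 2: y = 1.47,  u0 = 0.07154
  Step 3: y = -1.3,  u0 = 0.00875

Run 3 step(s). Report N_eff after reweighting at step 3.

step 1: w=[0.0000, 0.0000, 0.0000, 0.0247, 0.1391, 0.1864, 0.1703, 0.1320, 0.1211, 0.1163, 0.1102]  mean=3.2628  Neff=7.0698  idx=[4, 4, 5, 5, 6, 6, 7, 8, 8, 9, 10]
step 2: w=[0.3032, 0.3032, 0.0830, 0.0830, 0.0578, 0.0578, 0.0279, 0.0226, 0.0226, 0.0206, 0.0182]  mean=2.5254  Neff=4.8346  idx=[0, 0, 0, 1, 1, 1, 2, 3, 4, 6, 9]
step 3: w=[0.1660, 0.1660, 0.1660, 0.1660, 0.1660, 0.1660, 0.0017, 0.0017, 0.0007, 0.0001, 0.0001]  mean=1.9751  Neff=6.0501  idx=[0, 0, 1, 1, 2, 2, 3, 3, 4, 4, 5]

N_eff = 6.0501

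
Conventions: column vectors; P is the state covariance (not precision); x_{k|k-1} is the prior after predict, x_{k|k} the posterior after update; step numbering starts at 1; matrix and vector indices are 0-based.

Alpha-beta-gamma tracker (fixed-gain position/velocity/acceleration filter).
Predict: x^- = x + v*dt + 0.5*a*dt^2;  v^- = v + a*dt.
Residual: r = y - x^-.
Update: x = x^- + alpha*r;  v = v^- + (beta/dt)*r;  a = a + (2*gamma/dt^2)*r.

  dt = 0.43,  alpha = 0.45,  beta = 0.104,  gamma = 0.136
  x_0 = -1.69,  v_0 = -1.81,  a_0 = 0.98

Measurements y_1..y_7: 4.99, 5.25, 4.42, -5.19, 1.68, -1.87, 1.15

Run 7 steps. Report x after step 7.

step 1: x_pred=-2.3777  r=7.3677  x^+=0.9378  v^+=0.3934  a^+=11.8184
step 2: x_pred=2.1995  r=3.0505  x^+=3.5722  v^+=6.2130  a^+=16.3058
step 3: x_pred=7.7513  r=-3.3313  x^+=6.2522  v^+=12.4188  a^+=11.4052
step 4: x_pred=12.6467  r=-17.8367  x^+=4.6202  v^+=13.0091  a^+=-14.8338
step 5: x_pred=8.8427  r=-7.1627  x^+=5.6195  v^+=4.8982  a^+=-25.3706
step 6: x_pred=5.3802  r=-7.2502  x^+=2.1176  v^+=-7.7647  a^+=-36.0362
step 7: x_pred=-4.5528  r=5.7028  x^+=-1.9865  v^+=-21.8810  a^+=-27.6470

x_post = -1.9865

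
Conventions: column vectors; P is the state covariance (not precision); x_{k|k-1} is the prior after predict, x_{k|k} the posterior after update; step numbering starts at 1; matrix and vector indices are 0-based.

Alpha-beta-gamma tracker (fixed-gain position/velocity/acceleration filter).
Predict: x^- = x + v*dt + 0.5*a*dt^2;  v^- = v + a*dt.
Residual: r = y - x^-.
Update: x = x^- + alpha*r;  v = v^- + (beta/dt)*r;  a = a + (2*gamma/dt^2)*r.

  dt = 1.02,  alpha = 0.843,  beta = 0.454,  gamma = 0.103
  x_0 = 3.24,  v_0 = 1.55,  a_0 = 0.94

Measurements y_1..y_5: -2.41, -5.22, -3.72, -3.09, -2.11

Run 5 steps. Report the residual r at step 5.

step 1: x_pred=5.3100  r=-7.7200  x^+=-1.1980  v^+=-0.9274  a^+=-0.5886
step 2: x_pred=-2.4500  r=-2.7700  x^+=-4.7851  v^+=-2.7606  a^+=-1.1370
step 3: x_pred=-8.1924  r=4.4724  x^+=-4.4222  v^+=-1.9297  a^+=-0.2515
step 4: x_pred=-6.5213  r=3.4313  x^+=-3.6287  v^+=-0.6590  a^+=0.4279
step 5: x_pred=-4.0782  r=1.9682  x^+=-2.4190  v^+=0.6536  a^+=0.8176

resid = 1.9682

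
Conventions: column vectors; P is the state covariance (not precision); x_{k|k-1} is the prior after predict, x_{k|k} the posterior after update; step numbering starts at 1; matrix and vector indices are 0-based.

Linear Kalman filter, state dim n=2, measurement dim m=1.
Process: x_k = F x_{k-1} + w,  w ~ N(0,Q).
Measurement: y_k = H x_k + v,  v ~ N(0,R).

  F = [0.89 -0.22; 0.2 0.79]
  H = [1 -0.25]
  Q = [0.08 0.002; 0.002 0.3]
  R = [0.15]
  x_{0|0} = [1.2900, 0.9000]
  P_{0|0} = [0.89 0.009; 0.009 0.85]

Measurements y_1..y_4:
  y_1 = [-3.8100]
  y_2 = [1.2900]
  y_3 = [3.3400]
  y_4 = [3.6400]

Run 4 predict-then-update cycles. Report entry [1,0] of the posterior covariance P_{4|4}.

step 1: x^-=[0.9501, 0.9690]  P^-=[0.8226 0.0186; 0.0186 0.8689]  S=[1.0176]  K=[0.8038; -0.1952]  nu=[-4.5179]  x^+=[-2.6813, 1.8508]  P^+=[0.1651 0.1783; 0.1783 0.8302]
step 2: x^-=[-2.7936, 0.9259]  P^-=[0.1812 0.0046; 0.0046 0.8810]  S=[0.3839]  K=[0.4689; -0.5617]  nu=[4.3150]  x^+=[-0.7703, -1.4979]  P^+=[0.0968 0.1057; 0.1057 0.7599]
step 3: x^-=[-0.3560, -1.3374]  P^-=[0.1520 -0.0432; -0.0432 0.8115]  S=[0.3743]  K=[0.4350; -0.6573]  nu=[3.3617]  x^+=[1.1062, -3.5470]  P^+=[0.0812 0.0639; 0.0639 0.6498]
step 4: x^-=[1.7648, -2.5809]  P^-=[0.1508 -0.0544; -0.0544 0.7290]  S=[0.3735]  K=[0.4400; -0.6335]  nu=[1.2299]  x^+=[2.3061, -3.3601]  P^+=[0.0784 0.0497; 0.0497 0.5791]

P_post[1,0] = 0.0497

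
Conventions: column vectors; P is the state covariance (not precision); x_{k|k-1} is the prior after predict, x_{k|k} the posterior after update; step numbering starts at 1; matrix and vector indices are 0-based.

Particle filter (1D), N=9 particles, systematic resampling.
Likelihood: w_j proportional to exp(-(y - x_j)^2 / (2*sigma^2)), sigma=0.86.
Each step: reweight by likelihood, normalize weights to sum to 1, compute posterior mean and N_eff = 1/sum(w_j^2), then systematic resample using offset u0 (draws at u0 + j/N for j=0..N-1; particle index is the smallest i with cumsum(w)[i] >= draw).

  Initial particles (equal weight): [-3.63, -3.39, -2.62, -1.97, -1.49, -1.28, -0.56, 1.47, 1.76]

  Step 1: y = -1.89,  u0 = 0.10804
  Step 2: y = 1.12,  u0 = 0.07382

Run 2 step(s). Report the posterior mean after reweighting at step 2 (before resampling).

post_mean = -0.8080

step 1: w=[0.0321, 0.0544, 0.1736, 0.2477, 0.2233, 0.1935, 0.0753, 0.0001, 0.0000]  mean=-1.8660  Neff=5.3063  idx=[2, 2, 3, 3, 4, 4, 5, 5, 6]
step 2: w=[0.0004, 0.0004, 0.0074, 0.0074, 0.0471, 0.0471, 0.0959, 0.0959, 0.6985]  mean=-0.8080  Neff=1.9574  idx=[5, 6, 7, 8, 8, 8, 8, 8, 8]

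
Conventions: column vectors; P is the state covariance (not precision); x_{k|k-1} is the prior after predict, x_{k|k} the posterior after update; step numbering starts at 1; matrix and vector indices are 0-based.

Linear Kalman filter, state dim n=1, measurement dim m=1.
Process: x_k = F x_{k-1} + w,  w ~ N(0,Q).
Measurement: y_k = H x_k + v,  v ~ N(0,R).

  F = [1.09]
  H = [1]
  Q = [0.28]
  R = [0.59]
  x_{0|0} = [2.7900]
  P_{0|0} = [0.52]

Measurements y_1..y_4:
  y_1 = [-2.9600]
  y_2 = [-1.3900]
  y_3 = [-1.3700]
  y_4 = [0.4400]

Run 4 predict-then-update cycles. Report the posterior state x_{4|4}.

x_post = [-0.4229]

step 1: x^-=[3.0411]  P^-=[0.8978]  S=[1.4878]  K=[0.6034]  nu=[-6.0011]  x^+=[-0.5802]  P^+=[0.3560]
step 2: x^-=[-0.6325]  P^-=[0.7030]  S=[1.2930]  K=[0.5437]  nu=[-0.7575]  x^+=[-1.0443]  P^+=[0.3208]
step 3: x^-=[-1.1383]  P^-=[0.6611]  S=[1.2511]  K=[0.5284]  nu=[-0.2317]  x^+=[-1.2607]  P^+=[0.3118]
step 4: x^-=[-1.3742]  P^-=[0.6504]  S=[1.2404]  K=[0.5244]  nu=[1.8142]  x^+=[-0.4229]  P^+=[0.3094]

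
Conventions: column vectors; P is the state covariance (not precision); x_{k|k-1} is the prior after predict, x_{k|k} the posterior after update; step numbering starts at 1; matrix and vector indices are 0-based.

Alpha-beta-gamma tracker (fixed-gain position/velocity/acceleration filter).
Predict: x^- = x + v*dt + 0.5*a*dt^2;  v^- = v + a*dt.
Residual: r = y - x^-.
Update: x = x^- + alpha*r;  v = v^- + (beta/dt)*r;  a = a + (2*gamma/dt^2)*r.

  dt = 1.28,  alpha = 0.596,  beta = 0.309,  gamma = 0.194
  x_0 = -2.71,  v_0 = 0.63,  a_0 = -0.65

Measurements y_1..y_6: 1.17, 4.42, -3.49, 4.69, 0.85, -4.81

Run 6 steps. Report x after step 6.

step 1: x_pred=-2.4361  r=3.6061  x^+=-0.2869  v^+=0.6685  a^+=0.2040
step 2: x_pred=0.7360  r=3.6840  x^+=2.9316  v^+=1.8190  a^+=1.0764
step 3: x_pred=6.1417  r=-9.6317  x^+=0.4012  v^+=0.8716  a^+=-1.2045
step 4: x_pred=0.5302  r=4.1598  x^+=3.0094  v^+=0.3340  a^+=-0.2194
step 5: x_pred=3.2572  r=-2.4072  x^+=1.8225  v^+=-0.5279  a^+=-0.7895
step 6: x_pred=0.5000  r=-5.3100  x^+=-2.6648  v^+=-2.8204  a^+=-2.0470

x_post = -2.6648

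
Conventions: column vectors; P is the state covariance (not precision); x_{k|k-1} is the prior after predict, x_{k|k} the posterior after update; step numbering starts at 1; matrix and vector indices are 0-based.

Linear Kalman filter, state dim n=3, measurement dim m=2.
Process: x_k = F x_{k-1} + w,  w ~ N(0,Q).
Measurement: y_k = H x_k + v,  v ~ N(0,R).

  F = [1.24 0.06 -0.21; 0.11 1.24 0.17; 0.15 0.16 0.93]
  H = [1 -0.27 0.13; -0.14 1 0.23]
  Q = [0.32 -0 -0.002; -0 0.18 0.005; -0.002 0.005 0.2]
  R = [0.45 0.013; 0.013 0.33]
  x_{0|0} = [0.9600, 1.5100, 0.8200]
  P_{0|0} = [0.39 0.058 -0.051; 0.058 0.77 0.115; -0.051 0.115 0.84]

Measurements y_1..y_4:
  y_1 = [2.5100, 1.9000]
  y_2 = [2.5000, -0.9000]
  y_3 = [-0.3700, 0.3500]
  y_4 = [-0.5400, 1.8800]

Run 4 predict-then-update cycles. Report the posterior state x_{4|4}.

x_post = [-0.0070, 1.2497, 1.5372]

step 1: x^-=[1.1088, 2.1174, 1.1482]  P^-=[0.9918 0.1317 -0.1287; 0.1317 1.4553 0.4380; -0.1287 0.4380 0.9778]  S=[1.4290 -0.3504; -0.3504 2.0294]  K=[0.6818 0.0996; 0.0447 0.7654; -0.0017 0.3352]  nu=[1.8236, -0.3263]  x^+=[2.3197, 1.9492, 1.0357]  P^+=[0.3549 0.1178 -0.1148; 0.1178 0.2876 -0.0778; -0.1148 -0.0778 0.7493]
step 2: x^-=[2.7759, 2.8483, 1.6230]  P^-=[0.9790 0.2229 -0.1857; 0.2229 0.6431 0.1038; -0.1857 0.1038 0.8139]  S=[1.3137 -0.0743; -0.0743 1.0327]  K=[0.6862 0.0912; 0.0829 0.6217; -0.0650 0.3023]  nu=[0.2821, -3.7330]  x^+=[2.6292, 0.5511, 0.4762]  P^+=[0.3611 0.1219 -0.1405; 0.1219 0.2427 -0.0843; -0.1405 -0.0843 0.7110]
step 3: x^-=[3.1933, 1.0535, 0.9254]  P^-=[1.0010 0.2249 -0.2056; 0.2249 0.5705 0.0789; -0.2056 0.0789 0.7709]  S=[1.3252 -0.0630; -0.0630 0.9475]  K=[0.6934 0.0856; 0.0894 0.5940; -0.0815 0.2953]  nu=[-3.3992, -0.4693]  x^+=[0.7960, 0.4709, 1.0640]  P^+=[0.3643 0.1210 -0.1421; 0.1210 0.2323 -0.0791; -0.1421 -0.0791 0.6764]
step 4: x^-=[0.7919, 0.8523, 1.1843]  P^-=[1.0048 0.2227 -0.2002; 0.2227 0.5555 0.0772; -0.2002 0.0772 0.7418]  S=[1.3301 -0.0615; -0.0615 0.9305]  K=[0.6946 0.0846; 0.0894 0.5885; -0.0802 0.2911]  nu=[-1.2557, 0.8662]  x^+=[-0.0070, 1.2497, 1.5372]  P^+=[0.3637 0.1194 -0.1370; 0.1194 0.2291 -0.0740; -0.1370 -0.0740 0.6515]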